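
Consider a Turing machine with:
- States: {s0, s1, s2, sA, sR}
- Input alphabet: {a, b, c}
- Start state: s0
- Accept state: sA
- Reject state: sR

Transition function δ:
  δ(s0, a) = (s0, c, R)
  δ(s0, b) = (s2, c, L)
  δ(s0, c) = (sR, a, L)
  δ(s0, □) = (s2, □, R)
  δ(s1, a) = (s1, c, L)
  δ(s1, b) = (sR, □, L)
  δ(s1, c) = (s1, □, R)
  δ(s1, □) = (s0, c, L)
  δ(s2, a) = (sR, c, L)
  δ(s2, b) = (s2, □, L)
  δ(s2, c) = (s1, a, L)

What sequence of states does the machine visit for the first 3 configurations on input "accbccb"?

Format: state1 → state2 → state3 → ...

Execution trace:
Initial: [s0]accbccb
Step 1: δ(s0, a) = (s0, c, R) → c[s0]ccbccb
Step 2: δ(s0, c) = (sR, a, L) → [sR]cacbccb

The machine reaches the reject state sR and halts.

State sequence: s0 → s0 → sR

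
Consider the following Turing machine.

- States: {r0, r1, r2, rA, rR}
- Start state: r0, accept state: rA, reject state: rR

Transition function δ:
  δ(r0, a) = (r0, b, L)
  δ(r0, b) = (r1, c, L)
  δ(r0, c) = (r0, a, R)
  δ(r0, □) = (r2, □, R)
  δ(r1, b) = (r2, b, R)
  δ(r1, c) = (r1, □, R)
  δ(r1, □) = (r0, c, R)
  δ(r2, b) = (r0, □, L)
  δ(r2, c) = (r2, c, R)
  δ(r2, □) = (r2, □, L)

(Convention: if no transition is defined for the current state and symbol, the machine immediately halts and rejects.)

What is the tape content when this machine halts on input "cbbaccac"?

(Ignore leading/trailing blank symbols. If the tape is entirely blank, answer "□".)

Execution trace:
Initial: [r0]cbbaccac
Step 1: δ(r0, c) = (r0, a, R) → a[r0]bbaccac
Step 2: δ(r0, b) = (r1, c, L) → [r1]acbaccac

No transition is defined for δ(r1, a). By convention the machine halts and rejects.

Final tape (ignoring leading/trailing blanks): acbaccac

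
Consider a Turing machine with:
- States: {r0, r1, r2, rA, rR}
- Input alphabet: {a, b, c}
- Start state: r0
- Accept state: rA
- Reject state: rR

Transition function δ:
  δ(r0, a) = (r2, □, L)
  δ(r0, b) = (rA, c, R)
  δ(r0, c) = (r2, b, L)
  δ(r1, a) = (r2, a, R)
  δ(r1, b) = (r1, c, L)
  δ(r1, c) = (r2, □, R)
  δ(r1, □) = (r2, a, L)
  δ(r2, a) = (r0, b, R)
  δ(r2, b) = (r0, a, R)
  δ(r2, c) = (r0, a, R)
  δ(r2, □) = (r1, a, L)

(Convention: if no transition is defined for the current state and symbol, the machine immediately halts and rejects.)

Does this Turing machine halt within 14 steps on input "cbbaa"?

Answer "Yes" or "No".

Execution trace:
Initial: [r0]cbbaa
Step 1: δ(r0, c) = (r2, b, L) → [r2]□bbbaa
Step 2: δ(r2, □) = (r1, a, L) → [r1]□abbbaa
Step 3: δ(r1, □) = (r2, a, L) → [r2]□aabbbaa
Step 4: δ(r2, □) = (r1, a, L) → [r1]□aaabbbaa
Step 5: δ(r1, □) = (r2, a, L) → [r2]□aaaabbbaa
Step 6: δ(r2, □) = (r1, a, L) → [r1]□aaaaabbbaa
Step 7: δ(r1, □) = (r2, a, L) → [r2]□aaaaaabbbaa
Step 8: δ(r2, □) = (r1, a, L) → [r1]□aaaaaaabbbaa
Step 9: δ(r1, □) = (r2, a, L) → [r2]□aaaaaaaabbbaa
Step 10: δ(r2, □) = (r1, a, L) → [r1]□aaaaaaaaabbbaa
Step 11: δ(r1, □) = (r2, a, L) → [r2]□aaaaaaaaaabbbaa
Step 12: δ(r2, □) = (r1, a, L) → [r1]□aaaaaaaaaaabbbaa
Step 13: δ(r1, □) = (r2, a, L) → [r2]□aaaaaaaaaaaabbbaa
Step 14: δ(r2, □) = (r1, a, L) → [r1]□aaaaaaaaaaaaabbbaa

The machine has not reached a halting state after 14 steps.
The machine did not halt within the 14-step bound.

Answer: No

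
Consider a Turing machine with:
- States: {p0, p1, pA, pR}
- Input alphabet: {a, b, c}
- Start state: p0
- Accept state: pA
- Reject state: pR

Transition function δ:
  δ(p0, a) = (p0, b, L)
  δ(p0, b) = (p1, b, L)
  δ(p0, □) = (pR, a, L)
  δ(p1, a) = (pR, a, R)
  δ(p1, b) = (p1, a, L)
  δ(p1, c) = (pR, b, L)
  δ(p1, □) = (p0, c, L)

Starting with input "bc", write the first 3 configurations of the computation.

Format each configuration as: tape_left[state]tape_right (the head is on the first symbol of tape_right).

Transitions applied:
Step 1: δ(p0, b) = (p1, b, L)
Step 2: δ(p1, □) = (p0, c, L)

The first 3 configurations are:
[p0]bc ⊢ [p1]□bc ⊢ [p0]□cbc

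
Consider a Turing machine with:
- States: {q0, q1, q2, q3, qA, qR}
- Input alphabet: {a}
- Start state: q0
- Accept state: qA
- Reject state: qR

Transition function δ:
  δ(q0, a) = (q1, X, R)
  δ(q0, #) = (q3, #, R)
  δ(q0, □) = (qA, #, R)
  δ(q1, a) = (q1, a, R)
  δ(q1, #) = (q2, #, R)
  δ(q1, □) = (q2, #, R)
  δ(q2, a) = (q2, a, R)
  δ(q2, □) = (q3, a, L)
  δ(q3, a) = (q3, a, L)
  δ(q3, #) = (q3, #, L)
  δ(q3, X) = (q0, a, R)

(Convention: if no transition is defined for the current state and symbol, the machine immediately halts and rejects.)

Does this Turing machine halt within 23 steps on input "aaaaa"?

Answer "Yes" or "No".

Execution trace:
Initial: [q0]aaaaa
Step 1: δ(q0, a) = (q1, X, R) → X[q1]aaaa
Step 2: δ(q1, a) = (q1, a, R) → Xa[q1]aaa
Step 3: δ(q1, a) = (q1, a, R) → Xaa[q1]aa
Step 4: δ(q1, a) = (q1, a, R) → Xaaa[q1]a
Step 5: δ(q1, a) = (q1, a, R) → Xaaaa[q1]□
Step 6: δ(q1, □) = (q2, #, R) → Xaaaa#[q2]□
Step 7: δ(q2, □) = (q3, a, L) → Xaaaa[q3]#a
Step 8: δ(q3, #) = (q3, #, L) → Xaaa[q3]a#a
Step 9: δ(q3, a) = (q3, a, L) → Xaa[q3]aa#a
Step 10: δ(q3, a) = (q3, a, L) → Xa[q3]aaa#a
Step 11: δ(q3, a) = (q3, a, L) → X[q3]aaaa#a
Step 12: δ(q3, a) = (q3, a, L) → [q3]Xaaaa#a
Step 13: δ(q3, X) = (q0, a, R) → a[q0]aaaa#a
Step 14: δ(q0, a) = (q1, X, R) → aX[q1]aaa#a
Step 15: δ(q1, a) = (q1, a, R) → aXa[q1]aa#a
Step 16: δ(q1, a) = (q1, a, R) → aXaa[q1]a#a
Step 17: δ(q1, a) = (q1, a, R) → aXaaa[q1]#a
Step 18: δ(q1, #) = (q2, #, R) → aXaaa#[q2]a
Step 19: δ(q2, a) = (q2, a, R) → aXaaa#a[q2]□
Step 20: δ(q2, □) = (q3, a, L) → aXaaa#[q3]aa
Step 21: δ(q3, a) = (q3, a, L) → aXaaa[q3]#aa
Step 22: δ(q3, #) = (q3, #, L) → aXaa[q3]a#aa
Step 23: δ(q3, a) = (q3, a, L) → aXa[q3]aa#aa

The machine has not reached a halting state after 23 steps.
The machine did not halt within the 23-step bound.

Answer: No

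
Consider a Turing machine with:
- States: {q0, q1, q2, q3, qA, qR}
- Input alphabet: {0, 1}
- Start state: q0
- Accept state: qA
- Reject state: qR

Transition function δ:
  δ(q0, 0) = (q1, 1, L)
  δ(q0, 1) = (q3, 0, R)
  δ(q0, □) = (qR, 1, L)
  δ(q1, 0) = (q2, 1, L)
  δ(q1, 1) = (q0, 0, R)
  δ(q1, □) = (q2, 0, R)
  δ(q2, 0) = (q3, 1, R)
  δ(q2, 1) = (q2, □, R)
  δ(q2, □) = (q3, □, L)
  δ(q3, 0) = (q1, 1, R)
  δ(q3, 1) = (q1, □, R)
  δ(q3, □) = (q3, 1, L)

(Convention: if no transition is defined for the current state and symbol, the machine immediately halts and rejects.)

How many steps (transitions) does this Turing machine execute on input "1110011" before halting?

Execution trace:
Initial: [q0]1110011
Step 1: δ(q0, 1) = (q3, 0, R) → 0[q3]110011
Step 2: δ(q3, 1) = (q1, □, R) → 0□[q1]10011
Step 3: δ(q1, 1) = (q0, 0, R) → 0□0[q0]0011
Step 4: δ(q0, 0) = (q1, 1, L) → 0□[q1]01011
Step 5: δ(q1, 0) = (q2, 1, L) → 0[q2]□11011
Step 6: δ(q2, □) = (q3, □, L) → [q3]0□11011
Step 7: δ(q3, 0) = (q1, 1, R) → 1[q1]□11011
Step 8: δ(q1, □) = (q2, 0, R) → 10[q2]11011
Step 9: δ(q2, 1) = (q2, □, R) → 10□[q2]1011
Step 10: δ(q2, 1) = (q2, □, R) → 10□□[q2]011
Step 11: δ(q2, 0) = (q3, 1, R) → 10□□1[q3]11
Step 12: δ(q3, 1) = (q1, □, R) → 10□□1□[q1]1
Step 13: δ(q1, 1) = (q0, 0, R) → 10□□1□0[q0]□
Step 14: δ(q0, □) = (qR, 1, L) → 10□□1□[qR]01

The machine reaches the reject state qR and halts.

The machine executed 14 steps before halting.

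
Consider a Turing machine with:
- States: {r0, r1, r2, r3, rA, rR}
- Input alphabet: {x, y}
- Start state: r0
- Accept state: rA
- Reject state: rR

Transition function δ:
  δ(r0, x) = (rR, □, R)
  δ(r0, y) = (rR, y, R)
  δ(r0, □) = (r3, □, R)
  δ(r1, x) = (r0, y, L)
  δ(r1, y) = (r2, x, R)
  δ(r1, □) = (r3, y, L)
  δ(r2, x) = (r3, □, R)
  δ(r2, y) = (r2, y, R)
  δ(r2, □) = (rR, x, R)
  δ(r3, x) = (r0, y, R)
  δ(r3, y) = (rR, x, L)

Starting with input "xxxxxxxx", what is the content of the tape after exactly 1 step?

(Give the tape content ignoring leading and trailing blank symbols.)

Execution trace:
Initial: [r0]xxxxxxxx
Step 1: δ(r0, x) = (rR, □, R) → □[rR]xxxxxxx

The machine reaches the reject state rR and halts.

After 1 step, the tape (ignoring leading/trailing blanks) is: xxxxxxx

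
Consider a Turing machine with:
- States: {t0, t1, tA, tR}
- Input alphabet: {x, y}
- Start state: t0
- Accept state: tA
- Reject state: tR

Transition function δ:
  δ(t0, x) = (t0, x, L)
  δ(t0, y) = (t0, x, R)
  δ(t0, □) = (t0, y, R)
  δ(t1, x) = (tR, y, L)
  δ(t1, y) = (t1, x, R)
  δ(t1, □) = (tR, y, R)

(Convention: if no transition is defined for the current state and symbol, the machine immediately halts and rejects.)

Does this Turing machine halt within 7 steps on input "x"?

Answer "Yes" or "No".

Execution trace:
Initial: [t0]x
Step 1: δ(t0, x) = (t0, x, L) → [t0]□x
Step 2: δ(t0, □) = (t0, y, R) → y[t0]x
Step 3: δ(t0, x) = (t0, x, L) → [t0]yx
Step 4: δ(t0, y) = (t0, x, R) → x[t0]x
Step 5: δ(t0, x) = (t0, x, L) → [t0]xx
Step 6: δ(t0, x) = (t0, x, L) → [t0]□xx
Step 7: δ(t0, □) = (t0, y, R) → y[t0]xx

The machine has not reached a halting state after 7 steps.
The machine did not halt within the 7-step bound.

Answer: No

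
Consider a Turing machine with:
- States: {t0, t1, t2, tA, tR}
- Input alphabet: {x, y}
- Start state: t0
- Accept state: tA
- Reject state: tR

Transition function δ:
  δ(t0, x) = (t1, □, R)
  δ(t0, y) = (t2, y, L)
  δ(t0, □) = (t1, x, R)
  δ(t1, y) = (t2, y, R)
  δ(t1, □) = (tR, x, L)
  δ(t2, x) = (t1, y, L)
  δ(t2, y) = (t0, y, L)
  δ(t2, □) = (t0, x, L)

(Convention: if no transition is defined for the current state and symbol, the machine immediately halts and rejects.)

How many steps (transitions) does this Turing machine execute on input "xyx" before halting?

Execution trace:
Initial: [t0]xyx
Step 1: δ(t0, x) = (t1, □, R) → □[t1]yx
Step 2: δ(t1, y) = (t2, y, R) → □y[t2]x
Step 3: δ(t2, x) = (t1, y, L) → □[t1]yy
Step 4: δ(t1, y) = (t2, y, R) → □y[t2]y
Step 5: δ(t2, y) = (t0, y, L) → □[t0]yy
Step 6: δ(t0, y) = (t2, y, L) → [t2]□yy
Step 7: δ(t2, □) = (t0, x, L) → [t0]□xyy
Step 8: δ(t0, □) = (t1, x, R) → x[t1]xyy

No transition is defined for δ(t1, x). By convention the machine halts and rejects.

The machine executed 8 steps before halting.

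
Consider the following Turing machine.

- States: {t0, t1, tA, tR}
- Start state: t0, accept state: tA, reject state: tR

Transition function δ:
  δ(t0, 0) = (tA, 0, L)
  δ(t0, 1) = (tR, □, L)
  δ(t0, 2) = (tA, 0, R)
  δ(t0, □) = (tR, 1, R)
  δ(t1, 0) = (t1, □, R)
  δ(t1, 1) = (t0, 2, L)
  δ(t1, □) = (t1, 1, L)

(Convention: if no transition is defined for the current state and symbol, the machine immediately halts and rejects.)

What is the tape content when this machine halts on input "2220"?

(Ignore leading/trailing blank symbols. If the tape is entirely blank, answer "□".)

Execution trace:
Initial: [t0]2220
Step 1: δ(t0, 2) = (tA, 0, R) → 0[tA]220

The machine reaches the accept state tA and halts.

Final tape (ignoring leading/trailing blanks): 0220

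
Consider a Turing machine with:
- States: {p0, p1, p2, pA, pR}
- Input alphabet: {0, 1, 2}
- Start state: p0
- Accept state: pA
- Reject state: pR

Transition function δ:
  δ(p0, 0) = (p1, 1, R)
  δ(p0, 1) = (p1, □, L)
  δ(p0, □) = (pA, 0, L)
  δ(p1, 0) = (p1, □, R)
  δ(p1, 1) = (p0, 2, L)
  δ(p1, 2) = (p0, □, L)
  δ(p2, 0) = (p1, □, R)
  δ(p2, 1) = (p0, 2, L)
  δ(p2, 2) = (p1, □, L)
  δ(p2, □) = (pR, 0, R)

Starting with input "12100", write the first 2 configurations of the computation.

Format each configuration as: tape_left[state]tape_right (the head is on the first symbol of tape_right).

Transitions applied:
Step 1: δ(p0, 1) = (p1, □, L)

The first 2 configurations are:
[p0]12100 ⊢ [p1]□□2100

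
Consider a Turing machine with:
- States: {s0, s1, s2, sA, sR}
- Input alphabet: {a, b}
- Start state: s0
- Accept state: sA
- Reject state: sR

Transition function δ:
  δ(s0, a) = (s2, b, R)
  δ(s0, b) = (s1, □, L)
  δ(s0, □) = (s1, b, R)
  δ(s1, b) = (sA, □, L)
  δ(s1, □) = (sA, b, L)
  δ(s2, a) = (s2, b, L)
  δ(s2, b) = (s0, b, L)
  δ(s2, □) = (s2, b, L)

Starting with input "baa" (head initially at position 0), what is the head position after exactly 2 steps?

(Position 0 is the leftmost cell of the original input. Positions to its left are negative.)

Execution trace (head position shown):
Step 0: [s0]baa  (head at position 0)
Step 1: move left → [s1]□□aa  (head at position -1)
Step 2: move left → [sA]□b□aa  (head at position -2)

After 2 steps, the head is at position -2.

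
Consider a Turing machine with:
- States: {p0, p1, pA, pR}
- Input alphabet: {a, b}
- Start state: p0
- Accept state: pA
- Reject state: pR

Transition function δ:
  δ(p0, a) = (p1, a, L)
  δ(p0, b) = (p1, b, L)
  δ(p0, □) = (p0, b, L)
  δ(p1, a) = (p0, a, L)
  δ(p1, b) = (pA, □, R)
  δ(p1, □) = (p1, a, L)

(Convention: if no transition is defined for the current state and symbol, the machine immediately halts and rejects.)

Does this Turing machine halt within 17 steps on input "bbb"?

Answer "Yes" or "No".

Execution trace:
Initial: [p0]bbb
Step 1: δ(p0, b) = (p1, b, L) → [p1]□bbb
Step 2: δ(p1, □) = (p1, a, L) → [p1]□abbb
Step 3: δ(p1, □) = (p1, a, L) → [p1]□aabbb
Step 4: δ(p1, □) = (p1, a, L) → [p1]□aaabbb
Step 5: δ(p1, □) = (p1, a, L) → [p1]□aaaabbb
Step 6: δ(p1, □) = (p1, a, L) → [p1]□aaaaabbb
Step 7: δ(p1, □) = (p1, a, L) → [p1]□aaaaaabbb
Step 8: δ(p1, □) = (p1, a, L) → [p1]□aaaaaaabbb
Step 9: δ(p1, □) = (p1, a, L) → [p1]□aaaaaaaabbb
Step 10: δ(p1, □) = (p1, a, L) → [p1]□aaaaaaaaabbb
Step 11: δ(p1, □) = (p1, a, L) → [p1]□aaaaaaaaaabbb
Step 12: δ(p1, □) = (p1, a, L) → [p1]□aaaaaaaaaaabbb
Step 13: δ(p1, □) = (p1, a, L) → [p1]□aaaaaaaaaaaabbb
Step 14: δ(p1, □) = (p1, a, L) → [p1]□aaaaaaaaaaaaabbb
Step 15: δ(p1, □) = (p1, a, L) → [p1]□aaaaaaaaaaaaaabbb
Step 16: δ(p1, □) = (p1, a, L) → [p1]□aaaaaaaaaaaaaaabbb
Step 17: δ(p1, □) = (p1, a, L) → [p1]□aaaaaaaaaaaaaaaabbb

The machine has not reached a halting state after 17 steps.
The machine did not halt within the 17-step bound.

Answer: No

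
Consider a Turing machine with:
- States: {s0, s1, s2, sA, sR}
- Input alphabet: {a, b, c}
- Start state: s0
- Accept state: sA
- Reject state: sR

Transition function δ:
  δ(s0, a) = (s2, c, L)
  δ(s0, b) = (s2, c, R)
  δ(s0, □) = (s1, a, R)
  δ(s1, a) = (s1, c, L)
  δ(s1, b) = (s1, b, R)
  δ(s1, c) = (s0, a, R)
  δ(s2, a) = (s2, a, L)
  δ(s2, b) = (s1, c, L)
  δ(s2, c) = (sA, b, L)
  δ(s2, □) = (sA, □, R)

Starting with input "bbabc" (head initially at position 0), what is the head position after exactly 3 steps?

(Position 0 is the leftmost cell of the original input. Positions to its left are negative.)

Execution trace (head position shown):
Step 0: [s0]bbabc  (head at position 0)
Step 1: move right → c[s2]babc  (head at position 1)
Step 2: move left → [s1]ccabc  (head at position 0)
Step 3: move right → a[s0]cabc  (head at position 1)

After 3 steps, the head is at position 1.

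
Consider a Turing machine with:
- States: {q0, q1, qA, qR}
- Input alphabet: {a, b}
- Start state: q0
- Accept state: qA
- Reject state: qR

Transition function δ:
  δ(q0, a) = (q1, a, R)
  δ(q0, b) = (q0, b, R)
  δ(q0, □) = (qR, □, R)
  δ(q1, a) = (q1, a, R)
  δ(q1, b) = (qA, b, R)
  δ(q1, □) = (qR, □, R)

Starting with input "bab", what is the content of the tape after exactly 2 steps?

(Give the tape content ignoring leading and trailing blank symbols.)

Execution trace:
Initial: [q0]bab
Step 1: δ(q0, b) = (q0, b, R) → b[q0]ab
Step 2: δ(q0, a) = (q1, a, R) → ba[q1]b

After 2 steps, the tape (ignoring leading/trailing blanks) is: bab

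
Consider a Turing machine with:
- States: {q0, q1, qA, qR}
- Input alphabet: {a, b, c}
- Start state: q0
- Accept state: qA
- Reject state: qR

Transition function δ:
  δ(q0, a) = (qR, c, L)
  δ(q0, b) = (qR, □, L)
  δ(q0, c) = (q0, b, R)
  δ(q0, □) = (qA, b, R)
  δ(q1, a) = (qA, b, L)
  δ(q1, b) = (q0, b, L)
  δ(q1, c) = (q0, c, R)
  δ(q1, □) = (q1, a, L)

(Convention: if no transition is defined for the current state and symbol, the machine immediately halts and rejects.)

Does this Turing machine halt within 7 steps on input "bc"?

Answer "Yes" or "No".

Execution trace:
Initial: [q0]bc
Step 1: δ(q0, b) = (qR, □, L) → [qR]□□c

The machine reaches the reject state qR and halts.
The machine halted after 1 step (within the 7-step bound).

Answer: Yes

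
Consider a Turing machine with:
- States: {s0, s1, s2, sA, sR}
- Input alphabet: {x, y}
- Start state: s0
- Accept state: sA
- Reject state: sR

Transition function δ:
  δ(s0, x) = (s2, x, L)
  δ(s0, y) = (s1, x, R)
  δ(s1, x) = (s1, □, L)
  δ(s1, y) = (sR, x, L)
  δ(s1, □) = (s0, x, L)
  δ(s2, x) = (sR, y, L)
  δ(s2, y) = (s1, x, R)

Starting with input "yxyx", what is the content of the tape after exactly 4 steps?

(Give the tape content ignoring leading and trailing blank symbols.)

Execution trace:
Initial: [s0]yxyx
Step 1: δ(s0, y) = (s1, x, R) → x[s1]xyx
Step 2: δ(s1, x) = (s1, □, L) → [s1]x□yx
Step 3: δ(s1, x) = (s1, □, L) → [s1]□□□yx
Step 4: δ(s1, □) = (s0, x, L) → [s0]□x□□yx

No transition is defined for δ(s0, □). By convention the machine halts and rejects.

After 4 steps, the tape (ignoring leading/trailing blanks) is: x□□yx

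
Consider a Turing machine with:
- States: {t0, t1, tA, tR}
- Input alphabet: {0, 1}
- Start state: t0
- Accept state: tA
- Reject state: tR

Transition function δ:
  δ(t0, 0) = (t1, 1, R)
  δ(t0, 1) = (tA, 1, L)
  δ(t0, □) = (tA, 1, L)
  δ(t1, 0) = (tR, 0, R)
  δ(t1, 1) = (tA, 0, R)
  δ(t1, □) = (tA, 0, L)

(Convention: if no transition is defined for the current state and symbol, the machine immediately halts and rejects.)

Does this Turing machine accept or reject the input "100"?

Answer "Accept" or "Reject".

Execution trace:
Initial: [t0]100
Step 1: δ(t0, 1) = (tA, 1, L) → [tA]□100

The machine reaches the accept state tA and halts.

Answer: Accept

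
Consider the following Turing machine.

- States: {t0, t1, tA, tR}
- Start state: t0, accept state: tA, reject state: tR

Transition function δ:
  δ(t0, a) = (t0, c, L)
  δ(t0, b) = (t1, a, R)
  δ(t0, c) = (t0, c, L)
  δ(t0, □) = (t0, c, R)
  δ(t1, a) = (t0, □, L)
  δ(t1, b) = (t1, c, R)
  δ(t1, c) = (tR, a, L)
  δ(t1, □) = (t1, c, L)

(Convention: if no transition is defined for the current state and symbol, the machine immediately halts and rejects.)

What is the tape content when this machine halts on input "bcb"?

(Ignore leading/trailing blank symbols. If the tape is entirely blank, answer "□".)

Execution trace:
Initial: [t0]bcb
Step 1: δ(t0, b) = (t1, a, R) → a[t1]cb
Step 2: δ(t1, c) = (tR, a, L) → [tR]aab

The machine reaches the reject state tR and halts.

Final tape (ignoring leading/trailing blanks): aab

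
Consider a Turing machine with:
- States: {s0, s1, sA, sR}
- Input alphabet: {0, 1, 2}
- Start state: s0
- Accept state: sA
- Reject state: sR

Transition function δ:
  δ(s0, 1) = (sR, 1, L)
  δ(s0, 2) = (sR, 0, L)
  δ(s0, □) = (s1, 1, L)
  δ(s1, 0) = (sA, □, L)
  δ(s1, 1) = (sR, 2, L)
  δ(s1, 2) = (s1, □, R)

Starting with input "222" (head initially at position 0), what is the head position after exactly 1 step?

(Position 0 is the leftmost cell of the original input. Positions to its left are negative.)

Execution trace (head position shown):
Step 0: [s0]222  (head at position 0)
Step 1: move left → [sR]□022  (head at position -1)

After 1 step, the head is at position -1.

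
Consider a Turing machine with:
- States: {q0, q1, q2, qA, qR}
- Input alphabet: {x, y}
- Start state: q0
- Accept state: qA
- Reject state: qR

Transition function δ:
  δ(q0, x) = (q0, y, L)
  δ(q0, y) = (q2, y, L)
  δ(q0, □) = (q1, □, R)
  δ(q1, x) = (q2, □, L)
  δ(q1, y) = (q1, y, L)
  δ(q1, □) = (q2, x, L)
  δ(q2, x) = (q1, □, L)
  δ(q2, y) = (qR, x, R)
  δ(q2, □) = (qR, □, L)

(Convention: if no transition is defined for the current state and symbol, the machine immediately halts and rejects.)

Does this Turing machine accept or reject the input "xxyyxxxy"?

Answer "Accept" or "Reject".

Execution trace:
Initial: [q0]xxyyxxxy
Step 1: δ(q0, x) = (q0, y, L) → [q0]□yxyyxxxy
Step 2: δ(q0, □) = (q1, □, R) → □[q1]yxyyxxxy
Step 3: δ(q1, y) = (q1, y, L) → [q1]□yxyyxxxy
Step 4: δ(q1, □) = (q2, x, L) → [q2]□xyxyyxxxy
Step 5: δ(q2, □) = (qR, □, L) → [qR]□□xyxyyxxxy

The machine reaches the reject state qR and halts.

Answer: Reject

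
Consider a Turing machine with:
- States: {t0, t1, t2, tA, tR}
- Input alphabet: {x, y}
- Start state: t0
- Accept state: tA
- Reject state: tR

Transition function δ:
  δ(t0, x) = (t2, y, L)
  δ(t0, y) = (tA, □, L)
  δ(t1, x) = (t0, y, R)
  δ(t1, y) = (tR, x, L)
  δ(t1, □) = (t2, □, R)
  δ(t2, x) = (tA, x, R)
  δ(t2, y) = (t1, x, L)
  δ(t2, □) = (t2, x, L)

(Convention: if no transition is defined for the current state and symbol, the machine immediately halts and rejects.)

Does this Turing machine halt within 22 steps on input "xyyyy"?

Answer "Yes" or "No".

Execution trace:
Initial: [t0]xyyyy
Step 1: δ(t0, x) = (t2, y, L) → [t2]□yyyyy
Step 2: δ(t2, □) = (t2, x, L) → [t2]□xyyyyy
Step 3: δ(t2, □) = (t2, x, L) → [t2]□xxyyyyy
Step 4: δ(t2, □) = (t2, x, L) → [t2]□xxxyyyyy
Step 5: δ(t2, □) = (t2, x, L) → [t2]□xxxxyyyyy
Step 6: δ(t2, □) = (t2, x, L) → [t2]□xxxxxyyyyy
Step 7: δ(t2, □) = (t2, x, L) → [t2]□xxxxxxyyyyy
Step 8: δ(t2, □) = (t2, x, L) → [t2]□xxxxxxxyyyyy
Step 9: δ(t2, □) = (t2, x, L) → [t2]□xxxxxxxxyyyyy
Step 10: δ(t2, □) = (t2, x, L) → [t2]□xxxxxxxxxyyyyy
Step 11: δ(t2, □) = (t2, x, L) → [t2]□xxxxxxxxxxyyyyy
Step 12: δ(t2, □) = (t2, x, L) → [t2]□xxxxxxxxxxxyyyyy
Step 13: δ(t2, □) = (t2, x, L) → [t2]□xxxxxxxxxxxxyyyyy
Step 14: δ(t2, □) = (t2, x, L) → [t2]□xxxxxxxxxxxxxyyyyy
Step 15: δ(t2, □) = (t2, x, L) → [t2]□xxxxxxxxxxxxxxyyyyy
Step 16: δ(t2, □) = (t2, x, L) → [t2]□xxxxxxxxxxxxxxxyyyyy
Step 17: δ(t2, □) = (t2, x, L) → [t2]□xxxxxxxxxxxxxxxxyyyyy
Step 18: δ(t2, □) = (t2, x, L) → [t2]□xxxxxxxxxxxxxxxxxyyyyy
Step 19: δ(t2, □) = (t2, x, L) → [t2]□xxxxxxxxxxxxxxxxxxyyyyy
Step 20: δ(t2, □) = (t2, x, L) → [t2]□xxxxxxxxxxxxxxxxxxxyyyyy
Step 21: δ(t2, □) = (t2, x, L) → [t2]□xxxxxxxxxxxxxxxxxxxxyyyyy
Step 22: δ(t2, □) = (t2, x, L) → [t2]□xxxxxxxxxxxxxxxxxxxxxyyyyy

The machine has not reached a halting state after 22 steps.
The machine did not halt within the 22-step bound.

Answer: No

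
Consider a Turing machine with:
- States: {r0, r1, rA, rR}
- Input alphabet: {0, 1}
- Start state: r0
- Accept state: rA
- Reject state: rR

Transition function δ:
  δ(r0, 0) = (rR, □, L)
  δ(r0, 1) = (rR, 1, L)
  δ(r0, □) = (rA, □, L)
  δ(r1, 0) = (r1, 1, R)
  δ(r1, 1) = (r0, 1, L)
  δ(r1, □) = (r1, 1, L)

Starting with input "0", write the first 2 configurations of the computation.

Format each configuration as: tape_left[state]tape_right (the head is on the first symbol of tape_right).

Transitions applied:
Step 1: δ(r0, 0) = (rR, □, L)

The first 2 configurations are:
[r0]0 ⊢ [rR]□□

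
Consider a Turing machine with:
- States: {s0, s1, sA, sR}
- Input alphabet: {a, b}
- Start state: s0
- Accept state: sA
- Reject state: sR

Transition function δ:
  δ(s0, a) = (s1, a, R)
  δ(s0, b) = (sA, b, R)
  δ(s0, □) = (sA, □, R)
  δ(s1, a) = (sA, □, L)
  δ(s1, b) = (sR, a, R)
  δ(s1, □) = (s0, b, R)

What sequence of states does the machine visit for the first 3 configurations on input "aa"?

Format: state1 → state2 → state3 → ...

Execution trace:
Initial: [s0]aa
Step 1: δ(s0, a) = (s1, a, R) → a[s1]a
Step 2: δ(s1, a) = (sA, □, L) → [sA]a□

The machine reaches the accept state sA and halts.

State sequence: s0 → s1 → sA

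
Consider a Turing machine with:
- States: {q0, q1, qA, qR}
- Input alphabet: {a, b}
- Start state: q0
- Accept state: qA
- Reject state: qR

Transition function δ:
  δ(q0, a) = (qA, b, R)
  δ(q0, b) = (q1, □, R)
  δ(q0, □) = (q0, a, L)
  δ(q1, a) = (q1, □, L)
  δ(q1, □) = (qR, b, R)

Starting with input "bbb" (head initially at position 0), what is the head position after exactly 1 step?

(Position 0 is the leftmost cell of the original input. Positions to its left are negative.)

Execution trace (head position shown):
Step 0: [q0]bbb  (head at position 0)
Step 1: move right → □[q1]bb  (head at position 1)

After 1 step, the head is at position 1.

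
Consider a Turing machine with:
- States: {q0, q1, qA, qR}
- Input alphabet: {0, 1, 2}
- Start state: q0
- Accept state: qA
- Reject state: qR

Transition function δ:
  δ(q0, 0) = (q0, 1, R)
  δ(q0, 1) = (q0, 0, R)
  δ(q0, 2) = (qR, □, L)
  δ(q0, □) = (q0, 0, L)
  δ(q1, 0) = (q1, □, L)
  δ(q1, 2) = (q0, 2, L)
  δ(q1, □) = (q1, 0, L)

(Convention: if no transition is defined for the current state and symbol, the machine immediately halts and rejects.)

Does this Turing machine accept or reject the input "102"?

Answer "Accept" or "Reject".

Execution trace:
Initial: [q0]102
Step 1: δ(q0, 1) = (q0, 0, R) → 0[q0]02
Step 2: δ(q0, 0) = (q0, 1, R) → 01[q0]2
Step 3: δ(q0, 2) = (qR, □, L) → 0[qR]1□

The machine reaches the reject state qR and halts.

Answer: Reject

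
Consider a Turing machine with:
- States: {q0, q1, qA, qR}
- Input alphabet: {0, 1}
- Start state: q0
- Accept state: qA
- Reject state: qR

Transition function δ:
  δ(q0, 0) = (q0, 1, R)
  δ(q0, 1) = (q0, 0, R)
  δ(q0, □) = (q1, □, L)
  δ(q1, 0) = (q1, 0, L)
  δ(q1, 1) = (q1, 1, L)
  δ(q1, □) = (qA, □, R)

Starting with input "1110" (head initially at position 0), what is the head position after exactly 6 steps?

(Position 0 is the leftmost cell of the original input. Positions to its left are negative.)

Execution trace (head position shown):
Step 0: [q0]1110  (head at position 0)
Step 1: move right → 0[q0]110  (head at position 1)
Step 2: move right → 00[q0]10  (head at position 2)
Step 3: move right → 000[q0]0  (head at position 3)
Step 4: move right → 0001[q0]□  (head at position 4)
Step 5: move left → 000[q1]1□  (head at position 3)
Step 6: move left → 00[q1]01□  (head at position 2)

After 6 steps, the head is at position 2.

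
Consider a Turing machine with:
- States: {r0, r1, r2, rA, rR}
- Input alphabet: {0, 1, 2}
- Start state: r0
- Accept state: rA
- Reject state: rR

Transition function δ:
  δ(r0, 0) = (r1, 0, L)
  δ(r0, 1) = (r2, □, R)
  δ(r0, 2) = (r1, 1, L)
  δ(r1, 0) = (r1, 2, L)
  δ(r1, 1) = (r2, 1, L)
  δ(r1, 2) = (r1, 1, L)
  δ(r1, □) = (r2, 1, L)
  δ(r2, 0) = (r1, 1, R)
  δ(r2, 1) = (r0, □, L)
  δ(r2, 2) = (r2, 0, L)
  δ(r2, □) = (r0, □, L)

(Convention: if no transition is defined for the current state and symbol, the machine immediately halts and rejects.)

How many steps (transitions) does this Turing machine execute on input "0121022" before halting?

Execution trace:
Initial: [r0]0121022
Step 1: δ(r0, 0) = (r1, 0, L) → [r1]□0121022
Step 2: δ(r1, □) = (r2, 1, L) → [r2]□10121022
Step 3: δ(r2, □) = (r0, □, L) → [r0]□□10121022

No transition is defined for δ(r0, □). By convention the machine halts and rejects.

The machine executed 3 steps before halting.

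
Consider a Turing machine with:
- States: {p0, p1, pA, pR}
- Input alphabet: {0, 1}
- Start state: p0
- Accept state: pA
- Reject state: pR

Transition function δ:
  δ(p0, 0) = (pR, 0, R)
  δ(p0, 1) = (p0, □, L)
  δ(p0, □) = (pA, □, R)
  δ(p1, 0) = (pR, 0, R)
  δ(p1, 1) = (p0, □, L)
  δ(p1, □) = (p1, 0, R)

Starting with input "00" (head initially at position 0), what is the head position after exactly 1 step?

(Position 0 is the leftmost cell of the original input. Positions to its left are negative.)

Execution trace (head position shown):
Step 0: [p0]00  (head at position 0)
Step 1: move right → 0[pR]0  (head at position 1)

After 1 step, the head is at position 1.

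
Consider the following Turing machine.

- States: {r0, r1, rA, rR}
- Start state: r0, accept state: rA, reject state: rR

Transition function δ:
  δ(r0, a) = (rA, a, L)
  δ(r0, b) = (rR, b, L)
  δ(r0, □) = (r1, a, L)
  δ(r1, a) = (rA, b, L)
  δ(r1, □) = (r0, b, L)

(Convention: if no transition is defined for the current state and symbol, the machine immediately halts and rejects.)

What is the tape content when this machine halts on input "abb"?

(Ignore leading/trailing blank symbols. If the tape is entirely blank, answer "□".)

Execution trace:
Initial: [r0]abb
Step 1: δ(r0, a) = (rA, a, L) → [rA]□abb

The machine reaches the accept state rA and halts.

Final tape (ignoring leading/trailing blanks): abb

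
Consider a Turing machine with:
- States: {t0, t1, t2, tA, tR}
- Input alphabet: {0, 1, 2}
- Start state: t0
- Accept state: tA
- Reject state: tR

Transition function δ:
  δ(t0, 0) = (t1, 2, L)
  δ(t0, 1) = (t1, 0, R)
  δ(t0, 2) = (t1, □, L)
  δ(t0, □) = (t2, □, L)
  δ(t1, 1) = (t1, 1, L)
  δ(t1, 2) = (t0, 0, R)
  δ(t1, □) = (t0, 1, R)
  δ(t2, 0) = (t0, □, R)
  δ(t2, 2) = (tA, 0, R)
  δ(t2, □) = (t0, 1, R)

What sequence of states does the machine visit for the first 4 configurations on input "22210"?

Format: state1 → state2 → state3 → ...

Execution trace:
Initial: [t0]22210
Step 1: δ(t0, 2) = (t1, □, L) → [t1]□□2210
Step 2: δ(t1, □) = (t0, 1, R) → 1[t0]□2210
Step 3: δ(t0, □) = (t2, □, L) → [t2]1□2210

No transition is defined for δ(t2, 1). By convention the machine halts and rejects.

State sequence: t0 → t1 → t0 → t2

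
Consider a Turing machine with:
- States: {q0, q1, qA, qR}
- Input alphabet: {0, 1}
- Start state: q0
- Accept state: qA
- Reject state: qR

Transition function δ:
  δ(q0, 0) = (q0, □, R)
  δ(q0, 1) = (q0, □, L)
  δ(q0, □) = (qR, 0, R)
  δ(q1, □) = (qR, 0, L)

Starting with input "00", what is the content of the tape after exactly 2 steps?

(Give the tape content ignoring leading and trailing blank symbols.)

Execution trace:
Initial: [q0]00
Step 1: δ(q0, 0) = (q0, □, R) → □[q0]0
Step 2: δ(q0, 0) = (q0, □, R) → □□[q0]□

After 2 steps, the tape (ignoring leading/trailing blanks) is: □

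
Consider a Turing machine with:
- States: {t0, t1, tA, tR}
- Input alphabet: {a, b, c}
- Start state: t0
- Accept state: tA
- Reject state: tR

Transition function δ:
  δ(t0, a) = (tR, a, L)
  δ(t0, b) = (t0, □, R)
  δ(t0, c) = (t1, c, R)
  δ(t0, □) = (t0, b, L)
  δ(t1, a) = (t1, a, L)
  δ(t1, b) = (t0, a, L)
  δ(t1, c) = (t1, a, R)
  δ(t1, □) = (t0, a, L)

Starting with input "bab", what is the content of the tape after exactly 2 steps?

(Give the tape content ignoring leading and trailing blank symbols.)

Execution trace:
Initial: [t0]bab
Step 1: δ(t0, b) = (t0, □, R) → □[t0]ab
Step 2: δ(t0, a) = (tR, a, L) → [tR]□ab

The machine reaches the reject state tR and halts.

After 2 steps, the tape (ignoring leading/trailing blanks) is: ab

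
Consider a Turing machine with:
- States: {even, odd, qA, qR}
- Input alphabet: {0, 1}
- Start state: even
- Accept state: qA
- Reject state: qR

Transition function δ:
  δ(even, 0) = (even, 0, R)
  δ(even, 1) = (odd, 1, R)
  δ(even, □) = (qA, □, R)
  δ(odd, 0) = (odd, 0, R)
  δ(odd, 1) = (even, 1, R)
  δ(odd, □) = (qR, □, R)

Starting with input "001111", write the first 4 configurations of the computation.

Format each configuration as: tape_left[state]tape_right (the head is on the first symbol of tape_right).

Transitions applied:
Step 1: δ(even, 0) = (even, 0, R)
Step 2: δ(even, 0) = (even, 0, R)
Step 3: δ(even, 1) = (odd, 1, R)

The first 4 configurations are:
[even]001111 ⊢ 0[even]01111 ⊢ 00[even]1111 ⊢ 001[odd]111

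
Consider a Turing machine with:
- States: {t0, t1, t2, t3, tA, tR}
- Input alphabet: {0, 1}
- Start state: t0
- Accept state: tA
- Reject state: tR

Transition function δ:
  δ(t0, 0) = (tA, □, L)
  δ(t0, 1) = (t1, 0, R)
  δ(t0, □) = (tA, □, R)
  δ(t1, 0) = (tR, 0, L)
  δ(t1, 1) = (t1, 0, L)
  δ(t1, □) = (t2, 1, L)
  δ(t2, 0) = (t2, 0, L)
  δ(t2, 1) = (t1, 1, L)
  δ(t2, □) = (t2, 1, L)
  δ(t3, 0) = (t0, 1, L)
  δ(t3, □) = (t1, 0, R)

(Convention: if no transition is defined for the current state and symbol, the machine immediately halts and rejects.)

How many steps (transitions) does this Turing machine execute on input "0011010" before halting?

Execution trace:
Initial: [t0]0011010
Step 1: δ(t0, 0) = (tA, □, L) → [tA]□□011010

The machine reaches the accept state tA and halts.

The machine executed 1 step before halting.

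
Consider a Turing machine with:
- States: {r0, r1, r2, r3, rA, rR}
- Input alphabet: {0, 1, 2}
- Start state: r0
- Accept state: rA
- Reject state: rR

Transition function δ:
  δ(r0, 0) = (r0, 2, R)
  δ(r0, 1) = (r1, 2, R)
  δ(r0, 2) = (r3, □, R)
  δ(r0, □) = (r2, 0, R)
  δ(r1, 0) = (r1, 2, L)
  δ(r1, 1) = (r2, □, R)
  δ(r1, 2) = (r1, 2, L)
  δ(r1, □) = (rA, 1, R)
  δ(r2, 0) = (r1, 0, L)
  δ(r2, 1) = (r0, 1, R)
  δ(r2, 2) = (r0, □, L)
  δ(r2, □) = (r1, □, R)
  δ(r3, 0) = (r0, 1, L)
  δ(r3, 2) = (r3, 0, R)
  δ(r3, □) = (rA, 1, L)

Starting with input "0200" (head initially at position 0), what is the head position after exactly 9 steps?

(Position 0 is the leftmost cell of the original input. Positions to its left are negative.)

Execution trace (head position shown):
Step 0: [r0]0200  (head at position 0)
Step 1: move right → 2[r0]200  (head at position 1)
Step 2: move right → 2□[r3]00  (head at position 2)
Step 3: move left → 2[r0]□10  (head at position 1)
Step 4: move right → 20[r2]10  (head at position 2)
Step 5: move right → 201[r0]0  (head at position 3)
Step 6: move right → 2012[r0]□  (head at position 4)
Step 7: move right → 20120[r2]□  (head at position 5)
Step 8: move right → 20120□[r1]□  (head at position 6)
Step 9: move right → 20120□1[rA]□  (head at position 7)

After 9 steps, the head is at position 7.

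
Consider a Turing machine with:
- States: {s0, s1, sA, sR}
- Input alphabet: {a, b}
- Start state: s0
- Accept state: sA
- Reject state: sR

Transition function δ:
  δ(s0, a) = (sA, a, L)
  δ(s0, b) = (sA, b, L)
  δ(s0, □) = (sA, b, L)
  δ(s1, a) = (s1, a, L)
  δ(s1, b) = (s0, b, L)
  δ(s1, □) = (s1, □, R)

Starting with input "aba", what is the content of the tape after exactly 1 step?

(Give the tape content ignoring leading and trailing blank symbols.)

Execution trace:
Initial: [s0]aba
Step 1: δ(s0, a) = (sA, a, L) → [sA]□aba

The machine reaches the accept state sA and halts.

After 1 step, the tape (ignoring leading/trailing blanks) is: aba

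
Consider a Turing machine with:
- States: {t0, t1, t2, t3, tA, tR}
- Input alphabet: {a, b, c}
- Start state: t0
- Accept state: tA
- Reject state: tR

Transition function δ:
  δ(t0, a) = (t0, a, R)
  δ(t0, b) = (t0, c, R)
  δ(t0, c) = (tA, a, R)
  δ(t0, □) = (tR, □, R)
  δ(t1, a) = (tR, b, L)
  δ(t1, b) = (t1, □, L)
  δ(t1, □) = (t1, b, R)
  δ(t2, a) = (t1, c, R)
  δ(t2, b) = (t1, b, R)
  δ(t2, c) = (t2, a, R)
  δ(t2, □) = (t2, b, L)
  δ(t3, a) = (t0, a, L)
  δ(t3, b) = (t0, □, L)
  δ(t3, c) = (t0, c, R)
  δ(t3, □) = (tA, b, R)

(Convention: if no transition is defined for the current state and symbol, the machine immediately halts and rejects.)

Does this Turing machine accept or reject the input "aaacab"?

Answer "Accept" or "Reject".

Execution trace:
Initial: [t0]aaacab
Step 1: δ(t0, a) = (t0, a, R) → a[t0]aacab
Step 2: δ(t0, a) = (t0, a, R) → aa[t0]acab
Step 3: δ(t0, a) = (t0, a, R) → aaa[t0]cab
Step 4: δ(t0, c) = (tA, a, R) → aaaa[tA]ab

The machine reaches the accept state tA and halts.

Answer: Accept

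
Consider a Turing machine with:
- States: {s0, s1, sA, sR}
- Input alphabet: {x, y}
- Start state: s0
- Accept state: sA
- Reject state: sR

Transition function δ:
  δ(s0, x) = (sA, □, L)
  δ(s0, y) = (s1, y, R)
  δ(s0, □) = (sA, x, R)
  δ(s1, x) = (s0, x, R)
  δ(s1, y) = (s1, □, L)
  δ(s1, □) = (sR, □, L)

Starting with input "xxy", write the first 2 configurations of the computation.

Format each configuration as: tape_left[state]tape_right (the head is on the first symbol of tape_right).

Transitions applied:
Step 1: δ(s0, x) = (sA, □, L)

The first 2 configurations are:
[s0]xxy ⊢ [sA]□□xy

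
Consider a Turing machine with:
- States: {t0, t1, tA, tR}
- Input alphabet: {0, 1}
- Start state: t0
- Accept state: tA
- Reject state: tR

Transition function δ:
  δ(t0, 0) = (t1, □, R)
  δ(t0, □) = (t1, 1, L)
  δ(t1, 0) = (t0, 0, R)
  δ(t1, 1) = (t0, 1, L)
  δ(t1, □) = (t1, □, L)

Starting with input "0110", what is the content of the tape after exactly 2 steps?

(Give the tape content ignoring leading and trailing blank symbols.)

Execution trace:
Initial: [t0]0110
Step 1: δ(t0, 0) = (t1, □, R) → □[t1]110
Step 2: δ(t1, 1) = (t0, 1, L) → [t0]□110

After 2 steps, the tape (ignoring leading/trailing blanks) is: 110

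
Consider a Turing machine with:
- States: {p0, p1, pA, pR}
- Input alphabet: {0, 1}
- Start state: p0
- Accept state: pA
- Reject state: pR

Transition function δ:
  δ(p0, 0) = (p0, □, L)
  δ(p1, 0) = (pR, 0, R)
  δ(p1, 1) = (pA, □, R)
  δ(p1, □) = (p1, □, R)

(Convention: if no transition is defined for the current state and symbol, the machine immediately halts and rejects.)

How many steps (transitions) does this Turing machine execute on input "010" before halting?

Execution trace:
Initial: [p0]010
Step 1: δ(p0, 0) = (p0, □, L) → [p0]□□10

No transition is defined for δ(p0, □). By convention the machine halts and rejects.

The machine executed 1 step before halting.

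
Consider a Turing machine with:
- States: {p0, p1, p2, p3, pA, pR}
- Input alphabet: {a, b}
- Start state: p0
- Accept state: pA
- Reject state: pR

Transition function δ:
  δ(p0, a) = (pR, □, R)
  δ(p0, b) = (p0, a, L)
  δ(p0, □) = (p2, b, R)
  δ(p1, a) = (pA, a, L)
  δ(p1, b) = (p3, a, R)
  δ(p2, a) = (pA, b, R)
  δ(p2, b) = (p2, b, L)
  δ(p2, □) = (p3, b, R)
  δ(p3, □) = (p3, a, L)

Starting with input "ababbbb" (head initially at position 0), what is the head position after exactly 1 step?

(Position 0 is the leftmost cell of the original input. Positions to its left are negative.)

Execution trace (head position shown):
Step 0: [p0]ababbbb  (head at position 0)
Step 1: move right → □[pR]babbbb  (head at position 1)

After 1 step, the head is at position 1.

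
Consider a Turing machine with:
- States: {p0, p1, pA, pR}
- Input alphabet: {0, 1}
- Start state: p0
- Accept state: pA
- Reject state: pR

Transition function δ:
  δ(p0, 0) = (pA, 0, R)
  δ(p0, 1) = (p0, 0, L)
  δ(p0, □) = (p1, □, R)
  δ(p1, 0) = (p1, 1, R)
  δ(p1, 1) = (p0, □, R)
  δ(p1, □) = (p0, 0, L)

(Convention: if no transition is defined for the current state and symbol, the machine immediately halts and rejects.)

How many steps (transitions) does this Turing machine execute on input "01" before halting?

Execution trace:
Initial: [p0]01
Step 1: δ(p0, 0) = (pA, 0, R) → 0[pA]1

The machine reaches the accept state pA and halts.

The machine executed 1 step before halting.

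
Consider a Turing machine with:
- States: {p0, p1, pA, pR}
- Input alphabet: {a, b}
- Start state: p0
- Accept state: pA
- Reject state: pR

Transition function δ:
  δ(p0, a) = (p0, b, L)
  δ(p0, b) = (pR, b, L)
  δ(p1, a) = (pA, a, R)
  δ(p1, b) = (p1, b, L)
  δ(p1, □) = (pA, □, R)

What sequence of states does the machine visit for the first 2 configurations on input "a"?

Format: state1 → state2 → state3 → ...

Execution trace:
Initial: [p0]a
Step 1: δ(p0, a) = (p0, b, L) → [p0]□b

No transition is defined for δ(p0, □). By convention the machine halts and rejects.

State sequence: p0 → p0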